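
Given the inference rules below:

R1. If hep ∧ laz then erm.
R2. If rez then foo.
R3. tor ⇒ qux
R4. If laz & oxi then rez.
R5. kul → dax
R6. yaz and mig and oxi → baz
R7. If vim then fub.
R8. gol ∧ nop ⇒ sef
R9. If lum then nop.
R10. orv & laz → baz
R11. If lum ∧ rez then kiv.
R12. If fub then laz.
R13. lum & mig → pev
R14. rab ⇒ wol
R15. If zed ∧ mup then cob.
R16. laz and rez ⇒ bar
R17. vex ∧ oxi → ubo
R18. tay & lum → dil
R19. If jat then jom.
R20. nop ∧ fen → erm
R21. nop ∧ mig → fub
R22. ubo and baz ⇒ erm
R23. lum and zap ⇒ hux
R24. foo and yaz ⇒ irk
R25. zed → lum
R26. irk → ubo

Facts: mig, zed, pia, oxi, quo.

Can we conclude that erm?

No

Forward chaining from the given facts derives: lum, nop, pev, fub, laz, rez, kiv, bar, foo.
Rules concluding erm: R1 needs hep; R20 needs fen; R22 needs ubo — none of these are established.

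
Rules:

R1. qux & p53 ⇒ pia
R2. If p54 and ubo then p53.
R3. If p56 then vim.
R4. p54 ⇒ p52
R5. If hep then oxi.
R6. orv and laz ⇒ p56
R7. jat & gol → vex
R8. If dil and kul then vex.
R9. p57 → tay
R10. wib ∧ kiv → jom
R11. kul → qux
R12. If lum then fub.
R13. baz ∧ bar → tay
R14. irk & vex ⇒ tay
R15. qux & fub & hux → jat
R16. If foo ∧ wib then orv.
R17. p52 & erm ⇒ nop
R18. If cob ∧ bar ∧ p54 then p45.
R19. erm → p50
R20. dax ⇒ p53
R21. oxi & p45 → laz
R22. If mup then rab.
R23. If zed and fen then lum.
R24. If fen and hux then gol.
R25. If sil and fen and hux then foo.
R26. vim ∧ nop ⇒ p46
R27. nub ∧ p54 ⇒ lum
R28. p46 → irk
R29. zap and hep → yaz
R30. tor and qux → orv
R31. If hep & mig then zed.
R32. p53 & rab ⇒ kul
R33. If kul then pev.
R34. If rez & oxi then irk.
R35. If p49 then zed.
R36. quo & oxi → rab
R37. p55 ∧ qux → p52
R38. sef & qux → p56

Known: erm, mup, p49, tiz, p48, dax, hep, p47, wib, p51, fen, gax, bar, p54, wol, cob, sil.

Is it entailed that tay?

No

Forward chaining from the given facts derives: p52, oxi, nop, p45, p50, p53, laz, rab, kul, pev, zed, qux, lum, pia, fub.
Rules concluding tay: R9 needs p57; R13 needs baz; R14 needs irk — none of these are established.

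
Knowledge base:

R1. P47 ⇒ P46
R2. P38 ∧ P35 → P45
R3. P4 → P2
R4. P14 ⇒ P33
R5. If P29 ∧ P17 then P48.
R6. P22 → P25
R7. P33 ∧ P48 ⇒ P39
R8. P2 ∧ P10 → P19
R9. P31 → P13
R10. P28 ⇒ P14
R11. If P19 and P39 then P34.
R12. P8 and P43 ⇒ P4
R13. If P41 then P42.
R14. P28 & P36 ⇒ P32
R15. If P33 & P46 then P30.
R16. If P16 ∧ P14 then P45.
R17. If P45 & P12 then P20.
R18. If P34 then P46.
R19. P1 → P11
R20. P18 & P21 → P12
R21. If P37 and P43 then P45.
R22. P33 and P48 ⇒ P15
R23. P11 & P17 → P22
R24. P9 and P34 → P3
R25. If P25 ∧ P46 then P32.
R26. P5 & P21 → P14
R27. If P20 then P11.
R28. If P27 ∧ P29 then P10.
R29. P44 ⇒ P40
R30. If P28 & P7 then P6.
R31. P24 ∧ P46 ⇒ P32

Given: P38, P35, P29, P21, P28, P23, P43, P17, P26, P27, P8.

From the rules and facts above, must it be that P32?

Forward chaining from the given facts derives: P45, P48, P14, P4, P10, P2, P33, P39, P19, P34, P46, P15, P30.
Rules concluding P32: R14 needs P36; R25 needs P25; R31 needs P24 — none of these are established.

No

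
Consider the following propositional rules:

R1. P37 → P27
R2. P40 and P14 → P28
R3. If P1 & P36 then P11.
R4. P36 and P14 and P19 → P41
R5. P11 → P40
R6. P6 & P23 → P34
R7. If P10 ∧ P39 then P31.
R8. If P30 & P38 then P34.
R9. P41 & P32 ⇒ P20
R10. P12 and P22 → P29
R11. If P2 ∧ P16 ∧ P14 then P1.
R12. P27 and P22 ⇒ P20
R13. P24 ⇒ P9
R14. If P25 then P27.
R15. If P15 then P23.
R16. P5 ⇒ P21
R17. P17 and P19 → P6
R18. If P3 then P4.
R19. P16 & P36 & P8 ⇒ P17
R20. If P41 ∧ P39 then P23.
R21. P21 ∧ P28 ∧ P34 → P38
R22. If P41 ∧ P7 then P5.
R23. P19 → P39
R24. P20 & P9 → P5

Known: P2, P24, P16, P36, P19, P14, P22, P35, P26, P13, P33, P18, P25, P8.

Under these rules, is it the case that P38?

Yes

P41  (by R4: P36, P14, P19)
P1  (by R11: P2, P16, P14)
P9  (by R13: P24)
P27  (by R14: P25)
P17  (by R19: P16, P36, P8)
P39  (by R23: P19)
P11  (by R3: P1, P36)
P40  (by R5: P11)
P20  (by R12: P27, P22)
P6  (by R17: P17, P19)
P23  (by R20: P41, P39)
P5  (by R24: P20, P9)
P28  (by R2: P40, P14)
P34  (by R6: P6, P23)
P21  (by R16: P5)
P38  (by R21: P21, P28, P34)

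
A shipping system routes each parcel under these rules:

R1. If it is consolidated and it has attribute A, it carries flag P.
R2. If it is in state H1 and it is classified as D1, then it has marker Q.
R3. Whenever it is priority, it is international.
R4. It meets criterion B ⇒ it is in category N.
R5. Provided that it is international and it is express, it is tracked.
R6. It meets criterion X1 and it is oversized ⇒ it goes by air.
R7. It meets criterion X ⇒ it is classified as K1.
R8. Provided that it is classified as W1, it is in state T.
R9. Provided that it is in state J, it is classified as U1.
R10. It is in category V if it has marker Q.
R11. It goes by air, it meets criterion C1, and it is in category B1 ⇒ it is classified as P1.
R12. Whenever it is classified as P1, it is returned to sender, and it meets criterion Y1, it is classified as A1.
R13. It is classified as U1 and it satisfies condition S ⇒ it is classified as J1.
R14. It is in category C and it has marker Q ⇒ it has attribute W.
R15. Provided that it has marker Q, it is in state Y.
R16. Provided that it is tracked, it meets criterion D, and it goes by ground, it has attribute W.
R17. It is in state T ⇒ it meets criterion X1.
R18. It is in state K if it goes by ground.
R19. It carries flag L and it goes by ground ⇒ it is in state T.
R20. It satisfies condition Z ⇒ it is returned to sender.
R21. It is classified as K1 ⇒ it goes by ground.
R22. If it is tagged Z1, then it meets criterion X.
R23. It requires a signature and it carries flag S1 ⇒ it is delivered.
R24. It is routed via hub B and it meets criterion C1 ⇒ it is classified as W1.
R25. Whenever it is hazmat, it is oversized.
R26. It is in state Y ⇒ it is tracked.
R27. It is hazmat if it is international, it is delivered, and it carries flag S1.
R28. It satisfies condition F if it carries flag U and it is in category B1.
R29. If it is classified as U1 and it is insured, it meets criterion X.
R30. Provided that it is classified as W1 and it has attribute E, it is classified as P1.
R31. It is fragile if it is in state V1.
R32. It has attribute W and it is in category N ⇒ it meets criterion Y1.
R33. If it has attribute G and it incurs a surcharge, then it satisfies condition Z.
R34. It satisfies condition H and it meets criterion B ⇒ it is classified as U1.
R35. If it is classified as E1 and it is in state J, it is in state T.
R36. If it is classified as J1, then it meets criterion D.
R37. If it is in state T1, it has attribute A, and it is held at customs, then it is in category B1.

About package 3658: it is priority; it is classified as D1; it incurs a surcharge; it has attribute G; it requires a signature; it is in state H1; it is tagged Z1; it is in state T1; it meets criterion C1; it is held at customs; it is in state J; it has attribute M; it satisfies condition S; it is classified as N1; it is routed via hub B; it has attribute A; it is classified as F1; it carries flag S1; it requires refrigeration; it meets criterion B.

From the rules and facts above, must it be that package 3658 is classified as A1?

Yes

By R2 (it is in state H1, it is classified as D1): it has marker Q.
By R3 (it is priority): it is international.
By R4 (it meets criterion B): it is in category N.
By R9 (it is in state J): it is classified as U1.
By R13 (it is classified as U1, it satisfies condition S): it is classified as J1.
By R15 (it has marker Q): it is in state Y.
By R22 (it is tagged Z1): it meets criterion X.
By R23 (it requires a signature, it carries flag S1): it is delivered.
By R24 (it is routed via hub B, it meets criterion C1): it is classified as W1.
By R26 (it is in state Y): it is tracked.
By R27 (it is international, it is delivered, it carries flag S1): it is hazmat.
By R33 (it has attribute G, it incurs a surcharge): it satisfies condition Z.
By R36 (it is classified as J1): it meets criterion D.
By R37 (it is in state T1, it has attribute A, it is held at customs): it is in category B1.
By R7 (it meets criterion X): it is classified as K1.
By R8 (it is classified as W1): it is in state T.
By R17 (it is in state T): it meets criterion X1.
By R20 (it satisfies condition Z): it is returned to sender.
By R21 (it is classified as K1): it goes by ground.
By R25 (it is hazmat): it is oversized.
By R6 (it meets criterion X1, it is oversized): it goes by air.
By R11 (it goes by air, it meets criterion C1, it is in category B1): it is classified as P1.
By R16 (it is tracked, it meets criterion D, it goes by ground): it has attribute W.
By R32 (it has attribute W, it is in category N): it meets criterion Y1.
By R12 (it is classified as P1, it is returned to sender, it meets criterion Y1): it is classified as A1.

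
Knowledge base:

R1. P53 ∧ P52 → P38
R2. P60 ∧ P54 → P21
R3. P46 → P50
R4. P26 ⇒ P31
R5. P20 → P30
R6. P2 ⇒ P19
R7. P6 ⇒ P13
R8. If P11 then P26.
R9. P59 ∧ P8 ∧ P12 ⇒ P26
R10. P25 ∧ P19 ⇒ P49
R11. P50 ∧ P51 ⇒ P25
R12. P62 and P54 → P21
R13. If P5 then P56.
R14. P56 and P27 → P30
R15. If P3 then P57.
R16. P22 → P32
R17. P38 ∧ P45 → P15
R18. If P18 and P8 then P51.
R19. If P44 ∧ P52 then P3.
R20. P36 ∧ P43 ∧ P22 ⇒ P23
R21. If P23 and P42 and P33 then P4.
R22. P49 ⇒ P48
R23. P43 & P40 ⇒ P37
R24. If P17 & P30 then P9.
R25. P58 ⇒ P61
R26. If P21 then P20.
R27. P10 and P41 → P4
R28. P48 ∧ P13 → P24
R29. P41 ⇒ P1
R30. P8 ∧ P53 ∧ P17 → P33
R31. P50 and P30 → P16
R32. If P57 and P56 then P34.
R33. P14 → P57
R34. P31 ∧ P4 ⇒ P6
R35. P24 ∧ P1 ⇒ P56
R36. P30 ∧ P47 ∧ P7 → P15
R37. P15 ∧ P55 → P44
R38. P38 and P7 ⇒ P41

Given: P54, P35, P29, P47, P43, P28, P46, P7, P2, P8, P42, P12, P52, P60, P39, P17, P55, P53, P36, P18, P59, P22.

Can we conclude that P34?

Yes

P38  (by R1: P53, P52)
P21  (by R2: P60, P54)
P50  (by R3: P46)
P19  (by R6: P2)
P26  (by R9: P59, P8, P12)
P51  (by R18: P18, P8)
P23  (by R20: P36, P43, P22)
P20  (by R26: P21)
P33  (by R30: P8, P53, P17)
P41  (by R38: P38, P7)
P31  (by R4: P26)
P30  (by R5: P20)
P25  (by R11: P50, P51)
P4  (by R21: P23, P42, P33)
P1  (by R29: P41)
P6  (by R34: P31, P4)
P15  (by R36: P30, P47, P7)
P44  (by R37: P15, P55)
P13  (by R7: P6)
P49  (by R10: P25, P19)
P3  (by R19: P44, P52)
P48  (by R22: P49)
P24  (by R28: P48, P13)
P56  (by R35: P24, P1)
P57  (by R15: P3)
P34  (by R32: P57, P56)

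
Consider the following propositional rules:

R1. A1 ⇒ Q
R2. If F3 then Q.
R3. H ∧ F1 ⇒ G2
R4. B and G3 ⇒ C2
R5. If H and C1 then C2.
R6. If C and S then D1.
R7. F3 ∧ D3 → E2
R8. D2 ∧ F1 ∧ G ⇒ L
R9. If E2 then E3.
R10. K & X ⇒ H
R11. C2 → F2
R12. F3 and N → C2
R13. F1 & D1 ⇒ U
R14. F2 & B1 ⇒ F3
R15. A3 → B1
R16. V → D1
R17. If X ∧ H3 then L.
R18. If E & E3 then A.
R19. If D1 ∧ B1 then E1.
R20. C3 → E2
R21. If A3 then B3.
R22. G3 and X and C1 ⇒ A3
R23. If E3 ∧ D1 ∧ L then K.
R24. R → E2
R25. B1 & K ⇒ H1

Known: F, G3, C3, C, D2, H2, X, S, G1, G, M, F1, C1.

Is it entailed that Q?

D1  (by R6: C, S)
L  (by R8: D2, F1, G)
E2  (by R20: C3)
A3  (by R22: G3, X, C1)
E3  (by R9: E2)
B1  (by R15: A3)
K  (by R23: E3, D1, L)
H  (by R10: K, X)
C2  (by R5: H, C1)
F2  (by R11: C2)
F3  (by R14: F2, B1)
Q  (by R2: F3)

Yes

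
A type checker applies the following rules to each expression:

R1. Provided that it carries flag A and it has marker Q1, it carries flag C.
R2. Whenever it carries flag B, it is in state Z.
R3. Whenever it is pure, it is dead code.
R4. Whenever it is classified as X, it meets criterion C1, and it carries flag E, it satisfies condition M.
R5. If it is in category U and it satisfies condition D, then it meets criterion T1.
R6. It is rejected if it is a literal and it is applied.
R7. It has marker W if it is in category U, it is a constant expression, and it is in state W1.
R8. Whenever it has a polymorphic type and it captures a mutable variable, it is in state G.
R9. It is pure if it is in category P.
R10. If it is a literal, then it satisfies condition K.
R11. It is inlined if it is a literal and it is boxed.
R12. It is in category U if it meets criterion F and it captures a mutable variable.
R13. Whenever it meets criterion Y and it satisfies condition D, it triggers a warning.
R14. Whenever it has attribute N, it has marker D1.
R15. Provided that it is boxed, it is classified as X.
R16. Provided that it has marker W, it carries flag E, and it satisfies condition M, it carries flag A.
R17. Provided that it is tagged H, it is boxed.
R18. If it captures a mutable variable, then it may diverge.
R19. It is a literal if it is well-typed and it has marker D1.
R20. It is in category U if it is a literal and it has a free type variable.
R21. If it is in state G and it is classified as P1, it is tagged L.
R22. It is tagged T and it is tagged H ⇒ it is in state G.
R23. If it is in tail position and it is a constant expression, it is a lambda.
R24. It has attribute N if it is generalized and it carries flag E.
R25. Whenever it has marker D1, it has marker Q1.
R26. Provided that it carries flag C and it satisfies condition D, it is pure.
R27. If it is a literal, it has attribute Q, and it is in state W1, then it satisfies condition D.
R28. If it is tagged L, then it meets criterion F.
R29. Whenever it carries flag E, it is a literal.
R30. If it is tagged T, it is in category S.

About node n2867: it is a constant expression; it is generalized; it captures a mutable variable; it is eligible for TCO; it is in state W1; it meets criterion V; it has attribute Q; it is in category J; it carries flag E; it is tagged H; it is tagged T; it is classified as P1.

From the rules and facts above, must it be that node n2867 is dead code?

No

Forward chaining from the given facts derives: is boxed, may diverge, is in state G, has attribute N, is a literal, is in category S, satisfies condition K, is inlined, has marker D1, is classified as X, is tagged L, has marker Q1, satisfies condition D, meets criterion F, is in category U, meets criterion T1, has marker W.
The only rule concluding "it is dead code" is R3, which needs "it is pure"; that is never established.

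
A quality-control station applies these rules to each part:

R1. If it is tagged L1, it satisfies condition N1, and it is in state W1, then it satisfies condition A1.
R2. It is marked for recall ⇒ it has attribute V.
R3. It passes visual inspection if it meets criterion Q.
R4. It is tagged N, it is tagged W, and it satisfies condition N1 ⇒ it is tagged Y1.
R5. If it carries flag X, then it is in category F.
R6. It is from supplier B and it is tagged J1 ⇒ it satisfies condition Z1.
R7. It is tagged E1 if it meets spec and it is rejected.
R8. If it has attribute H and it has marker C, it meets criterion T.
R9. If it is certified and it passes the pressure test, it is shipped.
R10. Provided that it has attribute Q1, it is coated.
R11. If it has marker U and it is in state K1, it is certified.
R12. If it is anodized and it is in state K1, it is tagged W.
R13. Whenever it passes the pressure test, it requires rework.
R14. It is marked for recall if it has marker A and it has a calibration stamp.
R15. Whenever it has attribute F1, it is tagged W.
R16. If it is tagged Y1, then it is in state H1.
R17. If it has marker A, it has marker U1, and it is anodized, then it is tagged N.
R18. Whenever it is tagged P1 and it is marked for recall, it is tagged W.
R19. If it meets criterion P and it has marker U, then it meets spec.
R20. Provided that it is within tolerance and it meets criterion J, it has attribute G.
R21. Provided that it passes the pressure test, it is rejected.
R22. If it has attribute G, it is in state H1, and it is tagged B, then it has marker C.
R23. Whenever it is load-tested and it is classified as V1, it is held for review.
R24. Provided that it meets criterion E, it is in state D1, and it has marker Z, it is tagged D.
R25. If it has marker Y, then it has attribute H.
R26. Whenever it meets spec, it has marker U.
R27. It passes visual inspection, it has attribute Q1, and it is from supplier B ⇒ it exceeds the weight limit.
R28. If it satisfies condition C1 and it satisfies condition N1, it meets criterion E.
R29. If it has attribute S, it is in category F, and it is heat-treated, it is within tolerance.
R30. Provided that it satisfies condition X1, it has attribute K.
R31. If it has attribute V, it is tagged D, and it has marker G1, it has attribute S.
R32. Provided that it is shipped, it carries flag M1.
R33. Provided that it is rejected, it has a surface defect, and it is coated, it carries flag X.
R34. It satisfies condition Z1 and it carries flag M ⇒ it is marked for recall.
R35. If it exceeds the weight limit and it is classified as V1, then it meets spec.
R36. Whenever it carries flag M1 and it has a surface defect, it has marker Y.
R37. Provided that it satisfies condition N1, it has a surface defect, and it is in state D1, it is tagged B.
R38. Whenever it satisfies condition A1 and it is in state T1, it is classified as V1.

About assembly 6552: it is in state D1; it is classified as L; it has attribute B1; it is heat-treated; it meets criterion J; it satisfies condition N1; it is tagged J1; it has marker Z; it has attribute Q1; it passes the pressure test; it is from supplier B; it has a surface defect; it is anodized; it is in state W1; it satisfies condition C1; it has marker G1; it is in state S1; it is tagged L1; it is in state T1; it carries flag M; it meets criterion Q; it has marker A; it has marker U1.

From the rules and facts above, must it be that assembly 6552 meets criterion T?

Forward chaining from the given facts derives: satisfies condition A1, passes visual inspection, satisfies condition Z1, is coated, requires rework, is tagged N, is rejected, exceeds the weight limit, meets criterion E, carries flag X, is marked for recall, is tagged B, is classified as V1, has attribute V, is in category F, is tagged D, has attribute S, meets spec, is tagged E1, has marker U, is within tolerance, has attribute G.
The only rule concluding "it meets criterion T" is R8, which needs "it has attribute H"; that is never established.

No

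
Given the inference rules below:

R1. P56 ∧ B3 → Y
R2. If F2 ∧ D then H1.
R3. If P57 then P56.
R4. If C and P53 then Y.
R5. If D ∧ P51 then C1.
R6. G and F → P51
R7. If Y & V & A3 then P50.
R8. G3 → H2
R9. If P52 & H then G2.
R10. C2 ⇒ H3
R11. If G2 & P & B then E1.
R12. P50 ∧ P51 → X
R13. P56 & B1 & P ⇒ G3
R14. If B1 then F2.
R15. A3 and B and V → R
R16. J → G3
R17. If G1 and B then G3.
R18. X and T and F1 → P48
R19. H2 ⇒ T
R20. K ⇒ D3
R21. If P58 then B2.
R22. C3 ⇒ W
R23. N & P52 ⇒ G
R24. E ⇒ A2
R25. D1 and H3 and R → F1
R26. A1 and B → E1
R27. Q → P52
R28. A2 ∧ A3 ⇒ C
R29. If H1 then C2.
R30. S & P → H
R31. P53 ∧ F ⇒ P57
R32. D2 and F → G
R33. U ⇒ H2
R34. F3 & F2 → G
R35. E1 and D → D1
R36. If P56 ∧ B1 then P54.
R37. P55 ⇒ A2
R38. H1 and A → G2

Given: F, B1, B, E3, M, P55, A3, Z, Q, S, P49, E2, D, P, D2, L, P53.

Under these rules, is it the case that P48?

Forward chaining from the given facts derives: F2, P52, H, P57, G, A2, H1, P56, P51, G2, E1, G3, C, C2, D1, P54, Y, C1, H2, H3, T.
The only rule concluding P48 is R18, which needs X; that is never established.

No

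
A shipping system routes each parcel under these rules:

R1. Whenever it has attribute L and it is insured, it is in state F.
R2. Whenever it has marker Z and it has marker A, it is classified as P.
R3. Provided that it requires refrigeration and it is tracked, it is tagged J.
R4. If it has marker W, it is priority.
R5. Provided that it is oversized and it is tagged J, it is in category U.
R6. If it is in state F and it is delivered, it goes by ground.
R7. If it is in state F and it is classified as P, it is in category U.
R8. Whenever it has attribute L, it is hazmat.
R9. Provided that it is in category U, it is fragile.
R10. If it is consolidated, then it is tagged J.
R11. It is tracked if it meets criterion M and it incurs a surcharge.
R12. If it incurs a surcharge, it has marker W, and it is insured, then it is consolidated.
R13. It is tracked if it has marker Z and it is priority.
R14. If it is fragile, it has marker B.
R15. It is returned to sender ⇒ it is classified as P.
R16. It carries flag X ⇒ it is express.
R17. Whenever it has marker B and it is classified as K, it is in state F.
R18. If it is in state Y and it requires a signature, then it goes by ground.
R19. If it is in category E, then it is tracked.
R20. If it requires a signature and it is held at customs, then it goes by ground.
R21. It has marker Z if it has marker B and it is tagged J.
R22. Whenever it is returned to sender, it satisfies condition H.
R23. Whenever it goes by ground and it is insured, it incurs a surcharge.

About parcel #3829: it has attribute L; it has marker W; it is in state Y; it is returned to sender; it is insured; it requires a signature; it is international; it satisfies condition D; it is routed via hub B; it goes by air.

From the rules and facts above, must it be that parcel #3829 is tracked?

Yes

By R1 (it has attribute L, it is insured): it is in state F.
By R4 (it has marker W): it is priority.
By R15 (it is returned to sender): it is classified as P.
By R18 (it is in state Y, it requires a signature): it goes by ground.
By R23 (it goes by ground, it is insured): it incurs a surcharge.
By R7 (it is in state F, it is classified as P): it is in category U.
By R9 (it is in category U): it is fragile.
By R12 (it incurs a surcharge, it has marker W, it is insured): it is consolidated.
By R14 (it is fragile): it has marker B.
By R10 (it is consolidated): it is tagged J.
By R21 (it has marker B, it is tagged J): it has marker Z.
By R13 (it has marker Z, it is priority): it is tracked.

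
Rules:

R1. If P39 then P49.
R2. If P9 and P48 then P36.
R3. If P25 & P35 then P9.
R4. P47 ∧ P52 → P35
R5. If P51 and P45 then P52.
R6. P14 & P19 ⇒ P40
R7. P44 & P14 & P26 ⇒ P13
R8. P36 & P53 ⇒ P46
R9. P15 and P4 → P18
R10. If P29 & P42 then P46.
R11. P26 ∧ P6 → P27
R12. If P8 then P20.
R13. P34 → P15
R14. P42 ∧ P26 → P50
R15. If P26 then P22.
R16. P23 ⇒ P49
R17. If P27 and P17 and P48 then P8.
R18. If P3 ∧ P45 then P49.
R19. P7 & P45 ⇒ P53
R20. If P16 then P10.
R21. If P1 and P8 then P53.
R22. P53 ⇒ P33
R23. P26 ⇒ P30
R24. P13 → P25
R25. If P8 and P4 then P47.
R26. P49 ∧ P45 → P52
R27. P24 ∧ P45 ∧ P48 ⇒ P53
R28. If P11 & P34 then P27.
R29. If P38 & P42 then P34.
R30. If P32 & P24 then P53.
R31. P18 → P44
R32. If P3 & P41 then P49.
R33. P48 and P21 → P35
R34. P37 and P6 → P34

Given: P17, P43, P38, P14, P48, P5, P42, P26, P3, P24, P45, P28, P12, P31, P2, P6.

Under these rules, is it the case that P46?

No

Forward chaining from the given facts derives: P27, P50, P22, P8, P49, P30, P52, P53, P34, P20, P15, P33.
Rules concluding P46: R8 needs P36; R10 needs P29 — none of these are established.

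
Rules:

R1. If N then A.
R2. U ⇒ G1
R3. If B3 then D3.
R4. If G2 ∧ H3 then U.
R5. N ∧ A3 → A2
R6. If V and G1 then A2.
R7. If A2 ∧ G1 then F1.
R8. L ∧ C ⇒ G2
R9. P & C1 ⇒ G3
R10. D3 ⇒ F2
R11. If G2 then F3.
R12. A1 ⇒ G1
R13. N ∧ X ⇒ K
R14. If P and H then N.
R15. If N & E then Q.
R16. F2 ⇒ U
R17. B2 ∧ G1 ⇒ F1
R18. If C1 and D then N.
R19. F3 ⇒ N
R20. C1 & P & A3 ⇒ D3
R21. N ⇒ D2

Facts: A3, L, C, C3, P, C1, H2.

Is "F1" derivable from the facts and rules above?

G2  (by R8: L, C)
F3  (by R11: G2)
N  (by R19: F3)
D3  (by R20: C1, P, A3)
A2  (by R5: N, A3)
F2  (by R10: D3)
U  (by R16: F2)
G1  (by R2: U)
F1  (by R7: A2, G1)

Yes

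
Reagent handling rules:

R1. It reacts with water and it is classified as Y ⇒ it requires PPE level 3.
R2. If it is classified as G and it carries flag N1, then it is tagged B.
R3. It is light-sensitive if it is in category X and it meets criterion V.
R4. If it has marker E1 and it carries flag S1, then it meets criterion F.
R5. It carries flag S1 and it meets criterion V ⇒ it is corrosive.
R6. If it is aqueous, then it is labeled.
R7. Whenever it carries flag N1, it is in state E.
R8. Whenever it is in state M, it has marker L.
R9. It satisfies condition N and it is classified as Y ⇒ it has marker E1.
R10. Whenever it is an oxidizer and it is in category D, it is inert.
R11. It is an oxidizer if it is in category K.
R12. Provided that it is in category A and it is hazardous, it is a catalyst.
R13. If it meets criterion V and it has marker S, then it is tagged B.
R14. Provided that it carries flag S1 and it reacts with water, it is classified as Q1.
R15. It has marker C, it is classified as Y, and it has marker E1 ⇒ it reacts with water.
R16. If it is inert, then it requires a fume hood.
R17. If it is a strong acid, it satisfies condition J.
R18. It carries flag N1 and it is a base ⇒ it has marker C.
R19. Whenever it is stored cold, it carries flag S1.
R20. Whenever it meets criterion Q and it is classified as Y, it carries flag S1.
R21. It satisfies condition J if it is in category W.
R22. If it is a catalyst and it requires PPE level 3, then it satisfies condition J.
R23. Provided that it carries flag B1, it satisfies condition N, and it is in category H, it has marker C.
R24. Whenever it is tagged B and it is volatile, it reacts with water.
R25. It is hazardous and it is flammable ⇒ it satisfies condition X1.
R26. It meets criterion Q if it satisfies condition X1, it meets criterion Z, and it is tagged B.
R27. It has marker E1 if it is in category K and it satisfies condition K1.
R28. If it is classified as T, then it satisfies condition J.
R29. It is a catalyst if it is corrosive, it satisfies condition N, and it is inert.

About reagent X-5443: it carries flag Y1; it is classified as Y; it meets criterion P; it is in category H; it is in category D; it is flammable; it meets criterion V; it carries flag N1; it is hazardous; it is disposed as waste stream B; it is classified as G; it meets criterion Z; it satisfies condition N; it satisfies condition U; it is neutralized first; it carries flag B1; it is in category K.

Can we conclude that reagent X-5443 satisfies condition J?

Yes

By R2 (it is classified as G, it carries flag N1): it is tagged B.
By R9 (it satisfies condition N, it is classified as Y): it has marker E1.
By R11 (it is in category K): it is an oxidizer.
By R23 (it carries flag B1, it satisfies condition N, it is in category H): it has marker C.
By R25 (it is hazardous, it is flammable): it satisfies condition X1.
By R26 (it satisfies condition X1, it meets criterion Z, it is tagged B): it meets criterion Q.
By R10 (it is an oxidizer, it is in category D): it is inert.
By R15 (it has marker C, it is classified as Y, it has marker E1): it reacts with water.
By R20 (it meets criterion Q, it is classified as Y): it carries flag S1.
By R1 (it reacts with water, it is classified as Y): it requires PPE level 3.
By R5 (it carries flag S1, it meets criterion V): it is corrosive.
By R29 (it is corrosive, it satisfies condition N, it is inert): it is a catalyst.
By R22 (it is a catalyst, it requires PPE level 3): it satisfies condition J.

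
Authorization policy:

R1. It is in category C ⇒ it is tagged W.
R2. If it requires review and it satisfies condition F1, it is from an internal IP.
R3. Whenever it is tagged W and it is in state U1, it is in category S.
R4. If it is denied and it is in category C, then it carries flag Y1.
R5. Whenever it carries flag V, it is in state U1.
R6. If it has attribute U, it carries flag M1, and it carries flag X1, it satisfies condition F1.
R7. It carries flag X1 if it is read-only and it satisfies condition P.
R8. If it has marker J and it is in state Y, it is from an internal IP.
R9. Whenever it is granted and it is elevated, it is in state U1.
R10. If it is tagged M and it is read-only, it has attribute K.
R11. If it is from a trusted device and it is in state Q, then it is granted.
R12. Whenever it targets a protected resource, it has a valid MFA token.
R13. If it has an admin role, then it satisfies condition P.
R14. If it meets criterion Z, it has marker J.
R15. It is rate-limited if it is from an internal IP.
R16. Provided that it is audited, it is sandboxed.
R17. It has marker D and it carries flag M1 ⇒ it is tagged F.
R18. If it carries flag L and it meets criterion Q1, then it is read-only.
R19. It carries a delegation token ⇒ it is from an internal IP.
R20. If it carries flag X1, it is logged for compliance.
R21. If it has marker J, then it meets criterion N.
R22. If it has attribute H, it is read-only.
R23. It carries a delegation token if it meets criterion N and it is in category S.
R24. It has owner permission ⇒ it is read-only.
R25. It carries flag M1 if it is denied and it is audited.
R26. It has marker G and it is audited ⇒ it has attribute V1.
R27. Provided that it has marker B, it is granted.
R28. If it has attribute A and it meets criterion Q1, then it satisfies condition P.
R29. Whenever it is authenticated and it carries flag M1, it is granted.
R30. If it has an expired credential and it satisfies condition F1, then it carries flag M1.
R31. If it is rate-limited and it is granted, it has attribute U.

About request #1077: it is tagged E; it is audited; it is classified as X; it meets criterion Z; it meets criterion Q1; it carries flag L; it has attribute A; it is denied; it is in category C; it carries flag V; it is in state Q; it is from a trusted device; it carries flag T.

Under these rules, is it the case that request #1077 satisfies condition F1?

By R1 (it is in category C): it is tagged W.
By R5 (it carries flag V): it is in state U1.
By R11 (it is from a trusted device, it is in state Q): it is granted.
By R14 (it meets criterion Z): it has marker J.
By R18 (it carries flag L, it meets criterion Q1): it is read-only.
By R21 (it has marker J): it meets criterion N.
By R25 (it is denied, it is audited): it carries flag M1.
By R28 (it has attribute A, it meets criterion Q1): it satisfies condition P.
By R3 (it is tagged W, it is in state U1): it is in category S.
By R7 (it is read-only, it satisfies condition P): it carries flag X1.
By R23 (it meets criterion N, it is in category S): it carries a delegation token.
By R19 (it carries a delegation token): it is from an internal IP.
By R15 (it is from an internal IP): it is rate-limited.
By R31 (it is rate-limited, it is granted): it has attribute U.
By R6 (it has attribute U, it carries flag M1, it carries flag X1): it satisfies condition F1.

Yes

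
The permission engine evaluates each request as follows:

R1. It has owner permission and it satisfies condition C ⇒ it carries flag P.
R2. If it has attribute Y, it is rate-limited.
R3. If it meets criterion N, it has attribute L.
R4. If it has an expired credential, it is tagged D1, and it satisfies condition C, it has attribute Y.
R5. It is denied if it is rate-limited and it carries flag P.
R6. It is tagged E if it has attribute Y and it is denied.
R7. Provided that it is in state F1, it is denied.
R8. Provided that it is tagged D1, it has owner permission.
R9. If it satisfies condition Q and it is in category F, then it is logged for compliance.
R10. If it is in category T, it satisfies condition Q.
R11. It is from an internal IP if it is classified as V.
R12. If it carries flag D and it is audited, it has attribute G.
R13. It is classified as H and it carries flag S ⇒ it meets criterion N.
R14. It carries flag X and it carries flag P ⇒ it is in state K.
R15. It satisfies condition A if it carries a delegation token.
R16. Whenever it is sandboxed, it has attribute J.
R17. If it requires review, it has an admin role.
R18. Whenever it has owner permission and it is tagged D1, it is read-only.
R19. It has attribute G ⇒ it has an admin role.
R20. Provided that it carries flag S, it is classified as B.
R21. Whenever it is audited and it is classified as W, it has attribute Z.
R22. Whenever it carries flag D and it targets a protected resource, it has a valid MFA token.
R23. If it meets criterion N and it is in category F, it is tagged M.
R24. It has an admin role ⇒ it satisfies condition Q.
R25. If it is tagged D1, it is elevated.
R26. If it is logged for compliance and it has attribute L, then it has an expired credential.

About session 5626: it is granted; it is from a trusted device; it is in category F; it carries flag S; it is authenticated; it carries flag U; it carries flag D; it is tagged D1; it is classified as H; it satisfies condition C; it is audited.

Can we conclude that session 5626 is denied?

Yes

By R8 (it is tagged D1): it has owner permission.
By R12 (it carries flag D, it is audited): it has attribute G.
By R13 (it is classified as H, it carries flag S): it meets criterion N.
By R19 (it has attribute G): it has an admin role.
By R24 (it has an admin role): it satisfies condition Q.
By R1 (it has owner permission, it satisfies condition C): it carries flag P.
By R3 (it meets criterion N): it has attribute L.
By R9 (it satisfies condition Q, it is in category F): it is logged for compliance.
By R26 (it is logged for compliance, it has attribute L): it has an expired credential.
By R4 (it has an expired credential, it is tagged D1, it satisfies condition C): it has attribute Y.
By R2 (it has attribute Y): it is rate-limited.
By R5 (it is rate-limited, it carries flag P): it is denied.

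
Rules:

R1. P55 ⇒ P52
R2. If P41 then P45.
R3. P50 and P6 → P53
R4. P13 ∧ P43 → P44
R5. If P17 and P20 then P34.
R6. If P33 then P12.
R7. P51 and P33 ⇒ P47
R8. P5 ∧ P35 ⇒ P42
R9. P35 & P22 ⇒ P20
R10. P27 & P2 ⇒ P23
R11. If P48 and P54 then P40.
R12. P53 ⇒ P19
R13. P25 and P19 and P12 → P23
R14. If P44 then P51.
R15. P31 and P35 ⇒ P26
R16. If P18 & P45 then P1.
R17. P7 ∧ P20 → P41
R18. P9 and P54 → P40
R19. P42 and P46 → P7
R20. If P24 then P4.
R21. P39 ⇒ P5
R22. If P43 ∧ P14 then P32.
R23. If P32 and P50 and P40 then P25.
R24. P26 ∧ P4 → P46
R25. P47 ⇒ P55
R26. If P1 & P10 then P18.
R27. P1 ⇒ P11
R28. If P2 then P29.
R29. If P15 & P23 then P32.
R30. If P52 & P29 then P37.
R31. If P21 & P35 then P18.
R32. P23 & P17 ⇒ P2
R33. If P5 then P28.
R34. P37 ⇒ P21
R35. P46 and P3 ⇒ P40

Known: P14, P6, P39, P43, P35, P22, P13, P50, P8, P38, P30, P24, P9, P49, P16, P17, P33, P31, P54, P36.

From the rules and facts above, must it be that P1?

P53  (by R3: P50, P6)
P44  (by R4: P13, P43)
P12  (by R6: P33)
P20  (by R9: P35, P22)
P19  (by R12: P53)
P51  (by R14: P44)
P26  (by R15: P31, P35)
P40  (by R18: P9, P54)
P4  (by R20: P24)
P5  (by R21: P39)
P32  (by R22: P43, P14)
P25  (by R23: P32, P50, P40)
P46  (by R24: P26, P4)
P47  (by R7: P51, P33)
P42  (by R8: P5, P35)
P23  (by R13: P25, P19, P12)
P7  (by R19: P42, P46)
P55  (by R25: P47)
P2  (by R32: P23, P17)
P52  (by R1: P55)
P41  (by R17: P7, P20)
P29  (by R28: P2)
P37  (by R30: P52, P29)
P21  (by R34: P37)
P45  (by R2: P41)
P18  (by R31: P21, P35)
P1  (by R16: P18, P45)

Yes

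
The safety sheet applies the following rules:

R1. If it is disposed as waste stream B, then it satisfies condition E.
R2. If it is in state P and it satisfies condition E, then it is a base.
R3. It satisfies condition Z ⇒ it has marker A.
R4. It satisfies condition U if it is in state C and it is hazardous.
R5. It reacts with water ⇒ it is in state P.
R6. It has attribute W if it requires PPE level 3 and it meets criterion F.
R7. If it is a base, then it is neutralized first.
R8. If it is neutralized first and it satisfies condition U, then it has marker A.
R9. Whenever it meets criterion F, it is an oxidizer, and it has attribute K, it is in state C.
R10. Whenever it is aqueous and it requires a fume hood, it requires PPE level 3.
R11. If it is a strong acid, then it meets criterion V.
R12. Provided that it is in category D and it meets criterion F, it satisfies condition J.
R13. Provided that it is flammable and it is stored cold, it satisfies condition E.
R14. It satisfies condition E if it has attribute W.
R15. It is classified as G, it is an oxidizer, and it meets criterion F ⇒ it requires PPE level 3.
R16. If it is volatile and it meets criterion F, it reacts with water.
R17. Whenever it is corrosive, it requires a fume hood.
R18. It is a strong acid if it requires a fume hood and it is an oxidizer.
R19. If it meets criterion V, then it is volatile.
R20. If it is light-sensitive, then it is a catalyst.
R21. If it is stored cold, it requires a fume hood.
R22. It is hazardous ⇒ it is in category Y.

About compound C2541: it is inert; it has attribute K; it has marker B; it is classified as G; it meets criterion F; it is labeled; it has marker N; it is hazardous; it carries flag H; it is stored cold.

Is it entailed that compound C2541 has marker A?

No

Forward chaining from the given facts derives: requires a fume hood, is in category Y.
Rules concluding "it has marker A": R3 needs "it satisfies condition Z"; R8 needs "it is neutralized first" — none of these are established.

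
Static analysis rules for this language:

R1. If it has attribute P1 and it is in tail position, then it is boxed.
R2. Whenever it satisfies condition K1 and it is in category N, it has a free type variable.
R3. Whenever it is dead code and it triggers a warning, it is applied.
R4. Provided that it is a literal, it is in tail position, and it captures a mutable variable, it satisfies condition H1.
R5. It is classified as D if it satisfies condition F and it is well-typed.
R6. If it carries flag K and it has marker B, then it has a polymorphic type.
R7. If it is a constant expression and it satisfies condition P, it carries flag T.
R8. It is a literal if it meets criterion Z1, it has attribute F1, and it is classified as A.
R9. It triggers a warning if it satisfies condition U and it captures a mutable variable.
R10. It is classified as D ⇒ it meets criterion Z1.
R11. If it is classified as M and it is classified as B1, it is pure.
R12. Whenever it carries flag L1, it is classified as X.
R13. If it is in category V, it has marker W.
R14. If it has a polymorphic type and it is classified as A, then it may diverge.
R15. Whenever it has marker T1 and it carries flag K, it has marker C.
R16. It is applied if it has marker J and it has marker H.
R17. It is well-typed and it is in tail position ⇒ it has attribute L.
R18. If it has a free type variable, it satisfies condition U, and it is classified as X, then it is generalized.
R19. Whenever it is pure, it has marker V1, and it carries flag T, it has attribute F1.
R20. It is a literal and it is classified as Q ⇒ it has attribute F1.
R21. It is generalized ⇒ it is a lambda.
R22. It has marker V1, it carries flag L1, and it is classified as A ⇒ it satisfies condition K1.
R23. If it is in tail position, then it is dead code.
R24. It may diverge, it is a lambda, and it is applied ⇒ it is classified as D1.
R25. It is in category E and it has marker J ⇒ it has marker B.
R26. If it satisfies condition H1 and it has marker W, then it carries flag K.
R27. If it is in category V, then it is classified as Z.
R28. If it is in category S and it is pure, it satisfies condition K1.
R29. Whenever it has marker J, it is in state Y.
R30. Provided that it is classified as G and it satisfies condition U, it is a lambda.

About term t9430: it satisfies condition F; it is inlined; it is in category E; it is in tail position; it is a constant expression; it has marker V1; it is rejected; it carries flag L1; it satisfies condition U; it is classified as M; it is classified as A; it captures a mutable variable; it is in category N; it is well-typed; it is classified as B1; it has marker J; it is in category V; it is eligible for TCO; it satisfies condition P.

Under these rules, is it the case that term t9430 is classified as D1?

By R5 (it satisfies condition F, it is well-typed): it is classified as D.
By R7 (it is a constant expression, it satisfies condition P): it carries flag T.
By R9 (it satisfies condition U, it captures a mutable variable): it triggers a warning.
By R10 (it is classified as D): it meets criterion Z1.
By R11 (it is classified as M, it is classified as B1): it is pure.
By R12 (it carries flag L1): it is classified as X.
By R13 (it is in category V): it has marker W.
By R19 (it is pure, it has marker V1, it carries flag T): it has attribute F1.
By R22 (it has marker V1, it carries flag L1, it is classified as A): it satisfies condition K1.
By R23 (it is in tail position): it is dead code.
By R25 (it is in category E, it has marker J): it has marker B.
By R2 (it satisfies condition K1, it is in category N): it has a free type variable.
By R3 (it is dead code, it triggers a warning): it is applied.
By R8 (it meets criterion Z1, it has attribute F1, it is classified as A): it is a literal.
By R18 (it has a free type variable, it satisfies condition U, it is classified as X): it is generalized.
By R21 (it is generalized): it is a lambda.
By R4 (it is a literal, it is in tail position, it captures a mutable variable): it satisfies condition H1.
By R26 (it satisfies condition H1, it has marker W): it carries flag K.
By R6 (it carries flag K, it has marker B): it has a polymorphic type.
By R14 (it has a polymorphic type, it is classified as A): it may diverge.
By R24 (it may diverge, it is a lambda, it is applied): it is classified as D1.

Yes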